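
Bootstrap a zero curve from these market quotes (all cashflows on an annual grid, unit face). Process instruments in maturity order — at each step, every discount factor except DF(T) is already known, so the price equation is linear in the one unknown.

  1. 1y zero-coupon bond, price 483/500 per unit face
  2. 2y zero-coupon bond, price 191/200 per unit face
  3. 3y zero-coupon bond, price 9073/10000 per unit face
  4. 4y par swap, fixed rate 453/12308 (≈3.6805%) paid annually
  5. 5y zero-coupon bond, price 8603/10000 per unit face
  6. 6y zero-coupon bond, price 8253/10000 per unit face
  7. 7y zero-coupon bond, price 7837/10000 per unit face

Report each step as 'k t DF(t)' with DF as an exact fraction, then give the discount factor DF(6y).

1 1 483/500
2 2 191/200
3 3 9073/10000
4 4 8641/10000
5 5 8603/10000
6 6 8253/10000
7 7 7837/10000
DF(6y) = 8253/10000 ≈ 0.825300

step 1 [1y] zero: DF = P = 483/500 ≈ 0.966000
step 2 [2y] zero: DF = P = 191/200 ≈ 0.955000
step 3 [3y] zero: DF = P = 9073/10000 ≈ 0.907300
step 4 [4y] swap r/1=453/12308: DF=(1 − 453/12308·(0.966000+0.955000+0.907300))/(1+453/12308) = 8641/10000 ≈ 0.864100
step 5 [5y] zero: DF = P = 8603/10000 ≈ 0.860300
step 6 [6y] zero: DF = P = 8253/10000 ≈ 0.825300
step 7 [7y] zero: DF = P = 7837/10000 ≈ 0.783700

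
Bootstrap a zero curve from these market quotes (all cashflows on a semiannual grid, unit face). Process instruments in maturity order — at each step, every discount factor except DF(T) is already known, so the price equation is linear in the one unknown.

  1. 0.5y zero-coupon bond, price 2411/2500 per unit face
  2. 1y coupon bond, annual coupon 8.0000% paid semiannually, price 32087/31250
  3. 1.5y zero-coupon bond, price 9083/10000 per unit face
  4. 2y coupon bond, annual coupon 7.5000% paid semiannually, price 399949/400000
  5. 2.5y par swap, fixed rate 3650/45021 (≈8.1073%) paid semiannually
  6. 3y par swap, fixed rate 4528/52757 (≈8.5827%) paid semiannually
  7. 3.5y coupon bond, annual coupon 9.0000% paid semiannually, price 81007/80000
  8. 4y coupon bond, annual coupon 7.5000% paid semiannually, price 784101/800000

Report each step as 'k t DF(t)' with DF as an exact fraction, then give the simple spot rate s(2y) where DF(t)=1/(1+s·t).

1 1/2 2411/2500
2 1 4751/5000
3 3/2 9083/10000
4 2 8617/10000
5 5/2 327/400
6 3 967/1250
7 7/2 3709/5000
8 4 909/1250
s(2y) = (1/(8617/10000) − 1)/(2) = 1383/17234 ≈ 8.0248%

step 1 [0.5y] zero: DF = P = 2411/2500 ≈ 0.964400
step 2 [1y] bond c/2=1/25: DF=(32087/31250 − 1/25·(0.964400))/(1+1/25) = 4751/5000 ≈ 0.950200
step 3 [1.5y] zero: DF = P = 9083/10000 ≈ 0.908300
step 4 [2y] bond c/2=3/80: DF=(399949/400000 − 3/80·(0.964400+0.950200+0.908300))/(1+3/80) = 8617/10000 ≈ 0.861700
step 5 [2.5y] swap r/2=1825/45021: DF=(1 − 1825/45021·(0.964400+0.950200+0.908300+0.861700))/(1+1825/45021) = 327/400 ≈ 0.817500
step 6 [3y] swap r/2=2264/52757: DF=(1 − 2264/52757·(0.964400+0.950200+0.908300+0.861700+0.817500))/(1+2264/52757) = 967/1250 ≈ 0.773600
step 7 [3.5y] bond c/2=9/200: DF=(81007/80000 − 9/200·(0.964400+0.950200+0.908300+0.861700+0.817500+0.773600))/(1+9/200) = 3709/5000 ≈ 0.741800
step 8 [4y] bond c/2=3/80: DF=(784101/800000 − 3/80·(0.964400+0.950200+0.908300+0.861700+0.817500+0.773600+0.741800))/(1+3/80) = 909/1250 ≈ 0.727200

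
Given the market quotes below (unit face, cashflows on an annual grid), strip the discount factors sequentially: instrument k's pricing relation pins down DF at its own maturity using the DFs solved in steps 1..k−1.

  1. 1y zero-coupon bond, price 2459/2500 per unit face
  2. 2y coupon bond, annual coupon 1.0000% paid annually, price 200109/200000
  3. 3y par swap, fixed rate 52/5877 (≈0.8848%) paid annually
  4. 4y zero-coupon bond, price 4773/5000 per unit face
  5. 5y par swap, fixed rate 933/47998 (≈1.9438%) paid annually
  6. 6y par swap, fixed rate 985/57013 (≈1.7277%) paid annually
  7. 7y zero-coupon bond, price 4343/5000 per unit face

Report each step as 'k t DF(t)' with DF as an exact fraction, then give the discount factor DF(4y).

step 1 [1y] zero: DF = P = 2459/2500 ≈ 0.983600
step 2 [2y] bond c/1=1/100: DF=(200109/200000 − 1/100·(0.983600))/(1+1/100) = 9809/10000 ≈ 0.980900
step 3 [3y] swap r/1=52/5877: DF=(1 − 52/5877·(0.983600+0.980900))/(1+52/5877) = 487/500 ≈ 0.974000
step 4 [4y] zero: DF = P = 4773/5000 ≈ 0.954600
step 5 [5y] swap r/1=933/47998: DF=(1 − 933/47998·(0.983600+0.980900+0.974000+0.954600))/(1+933/47998) = 9067/10000 ≈ 0.906700
step 6 [6y] swap r/1=985/57013: DF=(1 − 985/57013·(0.983600+0.980900+0.974000+0.954600+0.906700))/(1+985/57013) = 1803/2000 ≈ 0.901500
step 7 [7y] zero: DF = P = 4343/5000 ≈ 0.868600

1 1 2459/2500
2 2 9809/10000
3 3 487/500
4 4 4773/5000
5 5 9067/10000
6 6 1803/2000
7 7 4343/5000
DF(4y) = 4773/5000 ≈ 0.954600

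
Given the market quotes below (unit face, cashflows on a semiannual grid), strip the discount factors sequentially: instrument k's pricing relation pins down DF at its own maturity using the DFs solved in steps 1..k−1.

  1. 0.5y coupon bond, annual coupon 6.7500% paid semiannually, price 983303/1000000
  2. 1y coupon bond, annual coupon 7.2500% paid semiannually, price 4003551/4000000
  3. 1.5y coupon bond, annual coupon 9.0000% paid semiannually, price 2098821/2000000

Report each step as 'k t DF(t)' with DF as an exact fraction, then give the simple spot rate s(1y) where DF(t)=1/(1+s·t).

step 1 [0.5y] bond c/2=27/800: DF=(983303/1000000 − 27/800·(0))/(1+27/800) = 1189/1250 ≈ 0.951200
step 2 [1y] bond c/2=29/800: DF=(4003551/4000000 − 29/800·(0.951200))/(1+29/800) = 4663/5000 ≈ 0.932600
step 3 [1.5y] bond c/2=9/200: DF=(2098821/2000000 − 9/200·(0.951200+0.932600))/(1+9/200) = 9231/10000 ≈ 0.923100

1 1/2 1189/1250
2 1 4663/5000
3 3/2 9231/10000
s(1y) = (1/(4663/5000) − 1)/(1) = 337/4663 ≈ 7.2271%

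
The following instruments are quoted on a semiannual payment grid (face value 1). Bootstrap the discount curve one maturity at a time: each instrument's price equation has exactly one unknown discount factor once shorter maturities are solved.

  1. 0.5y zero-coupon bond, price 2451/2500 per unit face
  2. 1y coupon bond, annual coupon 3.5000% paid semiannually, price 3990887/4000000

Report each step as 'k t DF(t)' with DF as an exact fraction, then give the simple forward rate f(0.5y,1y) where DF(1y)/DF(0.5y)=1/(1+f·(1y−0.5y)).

1 1/2 2451/2500
2 1 9637/10000
f(0.5y,1y) = ((2451/2500)/(9637/10000) − 1)/(1/2) = 334/9637 ≈ 3.4658%

step 1 [0.5y] zero: DF = P = 2451/2500 ≈ 0.980400
step 2 [1y] bond c/2=7/400: DF=(3990887/4000000 − 7/400·(0.980400))/(1+7/400) = 9637/10000 ≈ 0.963700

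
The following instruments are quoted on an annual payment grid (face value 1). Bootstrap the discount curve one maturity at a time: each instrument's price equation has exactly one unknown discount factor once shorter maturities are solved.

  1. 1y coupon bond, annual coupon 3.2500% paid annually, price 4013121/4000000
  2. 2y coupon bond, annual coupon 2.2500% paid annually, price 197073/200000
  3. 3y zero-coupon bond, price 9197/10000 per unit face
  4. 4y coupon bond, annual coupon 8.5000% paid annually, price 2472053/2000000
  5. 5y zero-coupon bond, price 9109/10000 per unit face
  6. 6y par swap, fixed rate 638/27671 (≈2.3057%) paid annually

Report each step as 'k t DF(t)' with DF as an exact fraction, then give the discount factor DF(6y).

step 1 [1y] bond c/1=13/400: DF=(4013121/4000000 − 13/400·(0))/(1+13/400) = 9717/10000 ≈ 0.971700
step 2 [2y] bond c/1=9/400: DF=(197073/200000 − 9/400·(0.971700))/(1+9/400) = 9423/10000 ≈ 0.942300
step 3 [3y] zero: DF = P = 9197/10000 ≈ 0.919700
step 4 [4y] bond c/1=17/200: DF=(2472053/2000000 − 17/200·(0.971700+0.942300+0.919700))/(1+17/200) = 2293/2500 ≈ 0.917200
step 5 [5y] zero: DF = P = 9109/10000 ≈ 0.910900
step 6 [6y] swap r/1=638/27671: DF=(1 − 638/27671·(0.971700+0.942300+0.919700+0.917200+0.910900))/(1+638/27671) = 2181/2500 ≈ 0.872400

1 1 9717/10000
2 2 9423/10000
3 3 9197/10000
4 4 2293/2500
5 5 9109/10000
6 6 2181/2500
DF(6y) = 2181/2500 ≈ 0.872400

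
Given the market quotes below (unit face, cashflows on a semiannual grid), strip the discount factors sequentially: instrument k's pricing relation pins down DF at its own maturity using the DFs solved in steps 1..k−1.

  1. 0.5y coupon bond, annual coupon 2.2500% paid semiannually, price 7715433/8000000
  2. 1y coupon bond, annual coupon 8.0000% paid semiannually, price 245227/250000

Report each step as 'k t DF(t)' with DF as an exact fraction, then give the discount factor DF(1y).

step 1 [0.5y] bond c/2=9/800: DF=(7715433/8000000 − 9/800·(0))/(1+9/800) = 9537/10000 ≈ 0.953700
step 2 [1y] bond c/2=1/25: DF=(245227/250000 − 1/25·(0.953700))/(1+1/25) = 1813/2000 ≈ 0.906500

1 1/2 9537/10000
2 1 1813/2000
DF(1y) = 1813/2000 ≈ 0.906500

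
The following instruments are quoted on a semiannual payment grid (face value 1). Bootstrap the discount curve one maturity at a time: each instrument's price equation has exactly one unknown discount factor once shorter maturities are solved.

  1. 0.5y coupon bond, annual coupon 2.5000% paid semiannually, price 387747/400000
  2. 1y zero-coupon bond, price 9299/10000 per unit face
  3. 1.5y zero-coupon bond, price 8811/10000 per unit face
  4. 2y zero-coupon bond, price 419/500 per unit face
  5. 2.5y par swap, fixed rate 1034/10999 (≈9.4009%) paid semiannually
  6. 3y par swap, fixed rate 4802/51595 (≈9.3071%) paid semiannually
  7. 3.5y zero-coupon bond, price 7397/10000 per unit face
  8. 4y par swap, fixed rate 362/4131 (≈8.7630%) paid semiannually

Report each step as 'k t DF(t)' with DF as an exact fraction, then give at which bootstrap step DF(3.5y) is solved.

1 1/2 4787/5000
2 1 9299/10000
3 3/2 8811/10000
4 2 419/500
5 5/2 1983/2500
6 3 7599/10000
7 7/2 7397/10000
8 4 444/625
DF(3.5y) is solved at step 7

step 1 [0.5y] bond c/2=1/80: DF=(387747/400000 − 1/80·(0))/(1+1/80) = 4787/5000 ≈ 0.957400
step 2 [1y] zero: DF = P = 9299/10000 ≈ 0.929900
step 3 [1.5y] zero: DF = P = 8811/10000 ≈ 0.881100
step 4 [2y] zero: DF = P = 419/500 ≈ 0.838000
step 5 [2.5y] swap r/2=517/10999: DF=(1 − 517/10999·(0.957400+0.929900+0.881100+0.838000))/(1+517/10999) = 1983/2500 ≈ 0.793200
step 6 [3y] swap r/2=2401/51595: DF=(1 − 2401/51595·(0.957400+0.929900+0.881100+0.838000+0.793200))/(1+2401/51595) = 7599/10000 ≈ 0.759900
step 7 [3.5y] zero: DF = P = 7397/10000 ≈ 0.739700
step 8 [4y] swap r/2=181/4131: DF=(1 − 181/4131·(0.957400+0.929900+0.881100+0.838000+0.793200+0.759900+0.739700))/(1+181/4131) = 444/625 ≈ 0.710400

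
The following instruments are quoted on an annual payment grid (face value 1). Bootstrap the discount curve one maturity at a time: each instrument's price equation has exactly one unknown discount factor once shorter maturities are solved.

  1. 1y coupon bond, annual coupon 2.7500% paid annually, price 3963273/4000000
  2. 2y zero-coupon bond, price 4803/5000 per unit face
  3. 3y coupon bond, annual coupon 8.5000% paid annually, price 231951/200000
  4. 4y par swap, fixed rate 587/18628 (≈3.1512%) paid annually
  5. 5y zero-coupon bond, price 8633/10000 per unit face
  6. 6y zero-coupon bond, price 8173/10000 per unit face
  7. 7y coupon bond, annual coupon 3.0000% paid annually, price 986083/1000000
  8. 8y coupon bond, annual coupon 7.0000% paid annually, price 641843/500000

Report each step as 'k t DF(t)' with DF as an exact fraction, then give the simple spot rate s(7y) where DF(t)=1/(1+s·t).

step 1 [1y] bond c/1=11/400: DF=(3963273/4000000 − 11/400·(0))/(1+11/400) = 9643/10000 ≈ 0.964300
step 2 [2y] zero: DF = P = 4803/5000 ≈ 0.960600
step 3 [3y] bond c/1=17/200: DF=(231951/200000 − 17/200·(0.964300+0.960600))/(1+17/200) = 9181/10000 ≈ 0.918100
step 4 [4y] swap r/1=587/18628: DF=(1 − 587/18628·(0.964300+0.960600+0.918100))/(1+587/18628) = 4413/5000 ≈ 0.882600
step 5 [5y] zero: DF = P = 8633/10000 ≈ 0.863300
step 6 [6y] zero: DF = P = 8173/10000 ≈ 0.817300
step 7 [7y] bond c/1=3/100: DF=(986083/1000000 − 3/100·(0.964300+0.960600+0.918100+0.882600+0.863300+0.817300))/(1+3/100) = 7999/10000 ≈ 0.799900
step 8 [8y] bond c/1=7/100: DF=(641843/500000 − 7/100·(0.964300+0.960600+0.918100+0.882600+0.863300+0.817300+0.799900))/(1+7/100) = 7937/10000 ≈ 0.793700

1 1 9643/10000
2 2 4803/5000
3 3 9181/10000
4 4 4413/5000
5 5 8633/10000
6 6 8173/10000
7 7 7999/10000
8 8 7937/10000
s(7y) = (1/(7999/10000) − 1)/(7) = 2001/55993 ≈ 3.5737%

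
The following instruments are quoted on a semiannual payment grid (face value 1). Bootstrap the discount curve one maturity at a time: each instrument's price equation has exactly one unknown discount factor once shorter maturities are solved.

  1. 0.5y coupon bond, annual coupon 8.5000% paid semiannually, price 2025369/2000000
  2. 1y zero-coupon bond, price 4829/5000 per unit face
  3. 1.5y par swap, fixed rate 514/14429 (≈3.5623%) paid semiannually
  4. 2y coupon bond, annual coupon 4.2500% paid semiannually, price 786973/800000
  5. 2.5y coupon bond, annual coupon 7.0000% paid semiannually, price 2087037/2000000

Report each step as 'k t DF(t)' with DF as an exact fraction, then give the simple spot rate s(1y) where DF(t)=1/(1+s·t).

1 1/2 4857/5000
2 1 4829/5000
3 3/2 4743/5000
4 2 1129/1250
5 5/2 8801/10000
s(1y) = (1/(4829/5000) − 1)/(1) = 171/4829 ≈ 3.5411%

step 1 [0.5y] bond c/2=17/400: DF=(2025369/2000000 − 17/400·(0))/(1+17/400) = 4857/5000 ≈ 0.971400
step 2 [1y] zero: DF = P = 4829/5000 ≈ 0.965800
step 3 [1.5y] swap r/2=257/14429: DF=(1 − 257/14429·(0.971400+0.965800))/(1+257/14429) = 4743/5000 ≈ 0.948600
step 4 [2y] bond c/2=17/800: DF=(786973/800000 − 17/800·(0.971400+0.965800+0.948600))/(1+17/800) = 1129/1250 ≈ 0.903200
step 5 [2.5y] bond c/2=7/200: DF=(2087037/2000000 − 7/200·(0.971400+0.965800+0.948600+0.903200))/(1+7/200) = 8801/10000 ≈ 0.880100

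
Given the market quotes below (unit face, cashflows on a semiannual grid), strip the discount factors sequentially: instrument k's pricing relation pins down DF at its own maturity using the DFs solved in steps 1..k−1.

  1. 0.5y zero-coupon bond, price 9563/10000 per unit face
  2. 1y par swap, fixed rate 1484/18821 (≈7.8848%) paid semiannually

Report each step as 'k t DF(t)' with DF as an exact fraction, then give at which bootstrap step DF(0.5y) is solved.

1 1/2 9563/10000
2 1 4629/5000
DF(0.5y) is solved at step 1

step 1 [0.5y] zero: DF = P = 9563/10000 ≈ 0.956300
step 2 [1y] swap r/2=742/18821: DF=(1 − 742/18821·(0.956300))/(1+742/18821) = 4629/5000 ≈ 0.925800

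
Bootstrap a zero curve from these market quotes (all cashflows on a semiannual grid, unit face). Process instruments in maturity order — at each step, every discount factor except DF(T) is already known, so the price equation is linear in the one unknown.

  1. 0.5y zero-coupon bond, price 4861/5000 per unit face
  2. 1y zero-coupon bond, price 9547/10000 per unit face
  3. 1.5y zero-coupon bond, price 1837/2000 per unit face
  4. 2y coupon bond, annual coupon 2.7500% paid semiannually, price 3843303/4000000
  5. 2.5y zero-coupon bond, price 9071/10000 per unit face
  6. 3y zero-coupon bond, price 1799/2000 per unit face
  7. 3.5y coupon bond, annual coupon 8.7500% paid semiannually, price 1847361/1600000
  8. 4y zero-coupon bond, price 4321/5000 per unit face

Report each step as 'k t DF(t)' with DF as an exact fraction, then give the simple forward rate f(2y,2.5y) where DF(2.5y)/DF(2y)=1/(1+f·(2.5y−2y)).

1 1/2 4861/5000
2 1 9547/10000
3 3/2 1837/2000
4 2 2273/2500
5 5/2 9071/10000
6 3 1799/2000
7 7/2 8731/10000
8 4 4321/5000
f(2y,2.5y) = ((2273/2500)/(9071/10000) − 1)/(1/2) = 42/9071 ≈ 0.4630%

step 1 [0.5y] zero: DF = P = 4861/5000 ≈ 0.972200
step 2 [1y] zero: DF = P = 9547/10000 ≈ 0.954700
step 3 [1.5y] zero: DF = P = 1837/2000 ≈ 0.918500
step 4 [2y] bond c/2=11/800: DF=(3843303/4000000 − 11/800·(0.972200+0.954700+0.918500))/(1+11/800) = 2273/2500 ≈ 0.909200
step 5 [2.5y] zero: DF = P = 9071/10000 ≈ 0.907100
step 6 [3y] zero: DF = P = 1799/2000 ≈ 0.899500
step 7 [3.5y] bond c/2=7/160: DF=(1847361/1600000 − 7/160·(0.972200+0.954700+0.918500+0.909200+0.907100+0.899500))/(1+7/160) = 8731/10000 ≈ 0.873100
step 8 [4y] zero: DF = P = 4321/5000 ≈ 0.864200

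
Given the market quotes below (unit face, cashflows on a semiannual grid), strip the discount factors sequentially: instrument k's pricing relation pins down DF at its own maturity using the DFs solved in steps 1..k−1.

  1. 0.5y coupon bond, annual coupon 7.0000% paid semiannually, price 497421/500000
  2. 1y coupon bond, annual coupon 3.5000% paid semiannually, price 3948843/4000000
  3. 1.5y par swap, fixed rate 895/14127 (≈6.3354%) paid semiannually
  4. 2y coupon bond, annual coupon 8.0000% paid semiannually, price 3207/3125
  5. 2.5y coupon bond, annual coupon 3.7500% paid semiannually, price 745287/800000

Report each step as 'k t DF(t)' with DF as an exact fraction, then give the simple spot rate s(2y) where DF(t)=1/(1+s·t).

1 1/2 2403/2500
2 1 9537/10000
3 3/2 1821/2000
4 2 8781/10000
5 5/2 8463/10000
s(2y) = (1/(8781/10000) − 1)/(2) = 1219/17562 ≈ 6.9411%

step 1 [0.5y] bond c/2=7/200: DF=(497421/500000 − 7/200·(0))/(1+7/200) = 2403/2500 ≈ 0.961200
step 2 [1y] bond c/2=7/400: DF=(3948843/4000000 − 7/400·(0.961200))/(1+7/400) = 9537/10000 ≈ 0.953700
step 3 [1.5y] swap r/2=895/28254: DF=(1 − 895/28254·(0.961200+0.953700))/(1+895/28254) = 1821/2000 ≈ 0.910500
step 4 [2y] bond c/2=1/25: DF=(3207/3125 − 1/25·(0.961200+0.953700+0.910500))/(1+1/25) = 8781/10000 ≈ 0.878100
step 5 [2.5y] bond c/2=3/160: DF=(745287/800000 − 3/160·(0.961200+0.953700+0.910500+0.878100))/(1+3/160) = 8463/10000 ≈ 0.846300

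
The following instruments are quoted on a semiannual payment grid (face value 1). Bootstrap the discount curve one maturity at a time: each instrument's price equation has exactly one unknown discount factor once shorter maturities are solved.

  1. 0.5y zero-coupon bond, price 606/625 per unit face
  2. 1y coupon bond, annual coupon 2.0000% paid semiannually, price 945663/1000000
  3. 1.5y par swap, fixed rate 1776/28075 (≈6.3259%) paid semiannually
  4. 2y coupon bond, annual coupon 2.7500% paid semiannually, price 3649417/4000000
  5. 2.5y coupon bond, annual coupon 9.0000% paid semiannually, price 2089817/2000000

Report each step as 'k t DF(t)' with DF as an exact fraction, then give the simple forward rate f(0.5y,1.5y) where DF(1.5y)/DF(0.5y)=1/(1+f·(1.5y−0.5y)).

step 1 [0.5y] zero: DF = P = 606/625 ≈ 0.969600
step 2 [1y] bond c/2=1/100: DF=(945663/1000000 − 1/100·(0.969600))/(1+1/100) = 9267/10000 ≈ 0.926700
step 3 [1.5y] swap r/2=888/28075: DF=(1 − 888/28075·(0.969600+0.926700))/(1+888/28075) = 1139/1250 ≈ 0.911200
step 4 [2y] bond c/2=11/800: DF=(3649417/4000000 − 11/800·(0.969600+0.926700+0.911200))/(1+11/800) = 8619/10000 ≈ 0.861900
step 5 [2.5y] bond c/2=9/200: DF=(2089817/2000000 − 9/200·(0.969600+0.926700+0.911200+0.861900))/(1+9/200) = 8419/10000 ≈ 0.841900

1 1/2 606/625
2 1 9267/10000
3 3/2 1139/1250
4 2 8619/10000
5 5/2 8419/10000
f(0.5y,1.5y) = ((606/625)/(1139/1250) − 1)/(1) = 73/1139 ≈ 6.4091%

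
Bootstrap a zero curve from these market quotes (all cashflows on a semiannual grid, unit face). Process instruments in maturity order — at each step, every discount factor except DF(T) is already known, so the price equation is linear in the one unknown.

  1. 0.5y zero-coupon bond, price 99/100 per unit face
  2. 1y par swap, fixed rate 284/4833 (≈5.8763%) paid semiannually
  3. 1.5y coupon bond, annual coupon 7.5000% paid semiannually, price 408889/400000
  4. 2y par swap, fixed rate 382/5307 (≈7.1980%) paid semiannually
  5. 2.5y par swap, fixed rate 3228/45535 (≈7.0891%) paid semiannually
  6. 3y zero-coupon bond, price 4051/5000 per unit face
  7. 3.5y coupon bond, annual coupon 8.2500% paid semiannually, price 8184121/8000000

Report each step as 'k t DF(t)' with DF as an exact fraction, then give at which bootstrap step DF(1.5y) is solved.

step 1 [0.5y] zero: DF = P = 99/100 ≈ 0.990000
step 2 [1y] swap r/2=142/4833: DF=(1 − 142/4833·(0.990000))/(1+142/4833) = 1179/1250 ≈ 0.943200
step 3 [1.5y] bond c/2=3/80: DF=(408889/400000 − 3/80·(0.990000+0.943200))/(1+3/80) = 4577/5000 ≈ 0.915400
step 4 [2y] swap r/2=191/5307: DF=(1 − 191/5307·(0.990000+0.943200+0.915400))/(1+191/5307) = 8663/10000 ≈ 0.866300
step 5 [2.5y] swap r/2=1614/45535: DF=(1 − 1614/45535·(0.990000+0.943200+0.915400+0.866300))/(1+1614/45535) = 4193/5000 ≈ 0.838600
step 6 [3y] zero: DF = P = 4051/5000 ≈ 0.810200
step 7 [3.5y] bond c/2=33/800: DF=(8184121/8000000 − 33/800·(0.990000+0.943200+0.915400+0.866300+0.838600+0.810200))/(1+33/800) = 77/100 ≈ 0.770000

1 1/2 99/100
2 1 1179/1250
3 3/2 4577/5000
4 2 8663/10000
5 5/2 4193/5000
6 3 4051/5000
7 7/2 77/100
DF(1.5y) is solved at step 3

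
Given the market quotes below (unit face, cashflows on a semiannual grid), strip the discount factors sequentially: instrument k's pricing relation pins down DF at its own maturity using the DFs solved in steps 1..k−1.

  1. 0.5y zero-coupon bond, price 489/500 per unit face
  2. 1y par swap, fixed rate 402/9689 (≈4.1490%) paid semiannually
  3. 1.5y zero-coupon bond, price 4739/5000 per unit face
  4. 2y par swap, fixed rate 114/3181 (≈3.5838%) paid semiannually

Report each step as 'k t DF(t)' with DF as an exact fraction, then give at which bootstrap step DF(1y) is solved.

1 1/2 489/500
2 1 4799/5000
3 3/2 4739/5000
4 2 2329/2500
DF(1y) is solved at step 2

step 1 [0.5y] zero: DF = P = 489/500 ≈ 0.978000
step 2 [1y] swap r/2=201/9689: DF=(1 − 201/9689·(0.978000))/(1+201/9689) = 4799/5000 ≈ 0.959800
step 3 [1.5y] zero: DF = P = 4739/5000 ≈ 0.947800
step 4 [2y] swap r/2=57/3181: DF=(1 − 57/3181·(0.978000+0.959800+0.947800))/(1+57/3181) = 2329/2500 ≈ 0.931600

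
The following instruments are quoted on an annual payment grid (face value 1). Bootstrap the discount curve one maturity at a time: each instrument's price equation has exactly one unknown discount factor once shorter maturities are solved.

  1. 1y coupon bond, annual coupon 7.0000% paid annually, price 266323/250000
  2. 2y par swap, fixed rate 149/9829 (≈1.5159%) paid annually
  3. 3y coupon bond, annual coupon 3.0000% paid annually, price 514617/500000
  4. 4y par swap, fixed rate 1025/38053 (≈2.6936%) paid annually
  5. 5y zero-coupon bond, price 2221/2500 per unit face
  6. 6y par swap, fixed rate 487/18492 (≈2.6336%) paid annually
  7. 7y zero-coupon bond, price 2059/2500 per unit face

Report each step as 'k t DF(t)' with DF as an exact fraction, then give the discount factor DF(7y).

1 1 2489/2500
2 2 4851/5000
3 3 471/500
4 4 359/400
5 5 2221/2500
6 6 8539/10000
7 7 2059/2500
DF(7y) = 2059/2500 ≈ 0.823600

step 1 [1y] bond c/1=7/100: DF=(266323/250000 − 7/100·(0))/(1+7/100) = 2489/2500 ≈ 0.995600
step 2 [2y] swap r/1=149/9829: DF=(1 − 149/9829·(0.995600))/(1+149/9829) = 4851/5000 ≈ 0.970200
step 3 [3y] bond c/1=3/100: DF=(514617/500000 − 3/100·(0.995600+0.970200))/(1+3/100) = 471/500 ≈ 0.942000
step 4 [4y] swap r/1=1025/38053: DF=(1 − 1025/38053·(0.995600+0.970200+0.942000))/(1+1025/38053) = 359/400 ≈ 0.897500
step 5 [5y] zero: DF = P = 2221/2500 ≈ 0.888400
step 6 [6y] swap r/1=487/18492: DF=(1 − 487/18492·(0.995600+0.970200+0.942000+0.897500+0.888400))/(1+487/18492) = 8539/10000 ≈ 0.853900
step 7 [7y] zero: DF = P = 2059/2500 ≈ 0.823600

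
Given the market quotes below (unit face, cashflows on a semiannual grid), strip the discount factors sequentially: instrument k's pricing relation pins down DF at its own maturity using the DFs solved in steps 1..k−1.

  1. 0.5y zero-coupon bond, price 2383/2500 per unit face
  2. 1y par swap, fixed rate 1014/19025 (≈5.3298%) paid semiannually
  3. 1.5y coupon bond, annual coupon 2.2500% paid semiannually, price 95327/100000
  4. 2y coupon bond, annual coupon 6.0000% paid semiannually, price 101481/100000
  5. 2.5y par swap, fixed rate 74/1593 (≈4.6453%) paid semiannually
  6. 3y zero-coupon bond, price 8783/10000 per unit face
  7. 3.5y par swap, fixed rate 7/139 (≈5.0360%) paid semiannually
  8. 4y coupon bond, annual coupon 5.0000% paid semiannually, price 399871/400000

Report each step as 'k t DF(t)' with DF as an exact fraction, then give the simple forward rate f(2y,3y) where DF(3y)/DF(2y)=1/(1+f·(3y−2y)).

step 1 [0.5y] zero: DF = P = 2383/2500 ≈ 0.953200
step 2 [1y] swap r/2=507/19025: DF=(1 − 507/19025·(0.953200))/(1+507/19025) = 9493/10000 ≈ 0.949300
step 3 [1.5y] bond c/2=9/800: DF=(95327/100000 − 9/800·(0.953200+0.949300))/(1+9/800) = 1843/2000 ≈ 0.921500
step 4 [2y] bond c/2=3/100: DF=(101481/100000 − 3/100·(0.953200+0.949300+0.921500))/(1+3/100) = 903/1000 ≈ 0.903000
step 5 [2.5y] swap r/2=37/1593: DF=(1 − 37/1593·(0.953200+0.949300+0.921500+0.903000))/(1+37/1593) = 8927/10000 ≈ 0.892700
step 6 [3y] zero: DF = P = 8783/10000 ≈ 0.878300
step 7 [3.5y] swap r/2=7/278: DF=(1 − 7/278·(0.953200+0.949300+0.921500+0.903000+0.892700+0.878300))/(1+7/278) = 2101/2500 ≈ 0.840400
step 8 [4y] bond c/2=1/40: DF=(399871/400000 − 1/40·(0.953200+0.949300+0.921500+0.903000+0.892700+0.878300+0.840400))/(1+1/40) = 8207/10000 ≈ 0.820700

1 1/2 2383/2500
2 1 9493/10000
3 3/2 1843/2000
4 2 903/1000
5 5/2 8927/10000
6 3 8783/10000
7 7/2 2101/2500
8 4 8207/10000
f(2y,3y) = ((903/1000)/(8783/10000) − 1)/(1) = 247/8783 ≈ 2.8123%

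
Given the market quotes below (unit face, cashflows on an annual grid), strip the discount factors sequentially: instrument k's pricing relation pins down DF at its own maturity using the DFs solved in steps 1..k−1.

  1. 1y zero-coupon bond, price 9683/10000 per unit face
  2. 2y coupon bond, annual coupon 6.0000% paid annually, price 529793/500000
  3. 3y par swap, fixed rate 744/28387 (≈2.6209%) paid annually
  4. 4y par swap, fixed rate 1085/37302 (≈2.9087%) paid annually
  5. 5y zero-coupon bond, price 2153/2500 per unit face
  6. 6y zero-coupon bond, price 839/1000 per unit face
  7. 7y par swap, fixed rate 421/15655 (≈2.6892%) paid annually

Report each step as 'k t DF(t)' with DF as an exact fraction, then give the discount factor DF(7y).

1 1 9683/10000
2 2 1181/1250
3 3 1157/1250
4 4 1783/2000
5 5 2153/2500
6 6 839/1000
7 7 2079/2500
DF(7y) = 2079/2500 ≈ 0.831600

step 1 [1y] zero: DF = P = 9683/10000 ≈ 0.968300
step 2 [2y] bond c/1=3/50: DF=(529793/500000 − 3/50·(0.968300))/(1+3/50) = 1181/1250 ≈ 0.944800
step 3 [3y] swap r/1=744/28387: DF=(1 − 744/28387·(0.968300+0.944800))/(1+744/28387) = 1157/1250 ≈ 0.925600
step 4 [4y] swap r/1=1085/37302: DF=(1 − 1085/37302·(0.968300+0.944800+0.925600))/(1+1085/37302) = 1783/2000 ≈ 0.891500
step 5 [5y] zero: DF = P = 2153/2500 ≈ 0.861200
step 6 [6y] zero: DF = P = 839/1000 ≈ 0.839000
step 7 [7y] swap r/1=421/15655: DF=(1 − 421/15655·(0.968300+0.944800+0.925600+0.891500+0.861200+0.839000))/(1+421/15655) = 2079/2500 ≈ 0.831600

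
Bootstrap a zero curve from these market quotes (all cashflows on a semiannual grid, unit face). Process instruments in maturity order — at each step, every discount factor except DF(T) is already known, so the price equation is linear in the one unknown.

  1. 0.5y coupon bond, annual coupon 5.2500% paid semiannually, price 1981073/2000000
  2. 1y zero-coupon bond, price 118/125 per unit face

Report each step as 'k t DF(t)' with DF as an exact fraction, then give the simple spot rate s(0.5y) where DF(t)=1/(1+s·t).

1 1/2 2413/2500
2 1 118/125
s(0.5y) = (1/(2413/2500) − 1)/(1/2) = 174/2413 ≈ 7.2109%

step 1 [0.5y] bond c/2=21/800: DF=(1981073/2000000 − 21/800·(0))/(1+21/800) = 2413/2500 ≈ 0.965200
step 2 [1y] zero: DF = P = 118/125 ≈ 0.944000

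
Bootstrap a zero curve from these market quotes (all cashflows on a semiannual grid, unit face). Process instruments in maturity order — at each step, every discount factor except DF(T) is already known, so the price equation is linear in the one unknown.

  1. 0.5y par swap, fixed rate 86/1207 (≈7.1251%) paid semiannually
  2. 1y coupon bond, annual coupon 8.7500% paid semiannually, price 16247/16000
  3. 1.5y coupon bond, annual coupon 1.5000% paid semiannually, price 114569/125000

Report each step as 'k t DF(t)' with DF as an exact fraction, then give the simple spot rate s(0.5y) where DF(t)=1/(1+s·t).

step 1 [0.5y] swap r/2=43/1207: DF=(1 − 43/1207·(0))/(1+43/1207) = 1207/1250 ≈ 0.965600
step 2 [1y] bond c/2=7/160: DF=(16247/16000 − 7/160·(0.965600))/(1+7/160) = 2331/2500 ≈ 0.932400
step 3 [1.5y] bond c/2=3/400: DF=(114569/125000 − 3/400·(0.965600+0.932400))/(1+3/400) = 2239/2500 ≈ 0.895600

1 1/2 1207/1250
2 1 2331/2500
3 3/2 2239/2500
s(0.5y) = (1/(1207/1250) − 1)/(1/2) = 86/1207 ≈ 7.1251%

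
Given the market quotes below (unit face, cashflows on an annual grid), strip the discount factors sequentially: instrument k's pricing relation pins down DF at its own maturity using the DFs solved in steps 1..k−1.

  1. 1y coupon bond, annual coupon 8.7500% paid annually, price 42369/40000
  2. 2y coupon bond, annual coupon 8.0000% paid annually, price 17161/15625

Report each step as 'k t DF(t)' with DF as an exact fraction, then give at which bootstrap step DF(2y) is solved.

step 1 [1y] bond c/1=7/80: DF=(42369/40000 − 7/80·(0))/(1+7/80) = 487/500 ≈ 0.974000
step 2 [2y] bond c/1=2/25: DF=(17161/15625 − 2/25·(0.974000))/(1+2/25) = 1181/1250 ≈ 0.944800

1 1 487/500
2 2 1181/1250
DF(2y) is solved at step 2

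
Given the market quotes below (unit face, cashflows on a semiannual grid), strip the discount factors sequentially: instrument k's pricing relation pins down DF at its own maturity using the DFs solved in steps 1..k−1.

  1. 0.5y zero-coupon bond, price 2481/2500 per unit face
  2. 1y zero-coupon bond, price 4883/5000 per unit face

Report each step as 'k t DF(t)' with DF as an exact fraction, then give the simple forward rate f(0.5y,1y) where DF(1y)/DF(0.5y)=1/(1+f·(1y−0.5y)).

step 1 [0.5y] zero: DF = P = 2481/2500 ≈ 0.992400
step 2 [1y] zero: DF = P = 4883/5000 ≈ 0.976600

1 1/2 2481/2500
2 1 4883/5000
f(0.5y,1y) = ((2481/2500)/(4883/5000) − 1)/(1/2) = 158/4883 ≈ 3.2357%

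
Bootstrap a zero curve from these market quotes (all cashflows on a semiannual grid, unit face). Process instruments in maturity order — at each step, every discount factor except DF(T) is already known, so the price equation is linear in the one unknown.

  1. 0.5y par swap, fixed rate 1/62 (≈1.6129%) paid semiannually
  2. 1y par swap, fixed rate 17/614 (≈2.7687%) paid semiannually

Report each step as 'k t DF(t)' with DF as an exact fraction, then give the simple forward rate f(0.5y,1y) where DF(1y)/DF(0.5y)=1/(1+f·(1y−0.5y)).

1 1/2 124/125
2 1 608/625
f(0.5y,1y) = ((124/125)/(608/625) − 1)/(1/2) = 3/76 ≈ 3.9474%

step 1 [0.5y] swap r/2=1/124: DF=(1 − 1/124·(0))/(1+1/124) = 124/125 ≈ 0.992000
step 2 [1y] swap r/2=17/1228: DF=(1 − 17/1228·(0.992000))/(1+17/1228) = 608/625 ≈ 0.972800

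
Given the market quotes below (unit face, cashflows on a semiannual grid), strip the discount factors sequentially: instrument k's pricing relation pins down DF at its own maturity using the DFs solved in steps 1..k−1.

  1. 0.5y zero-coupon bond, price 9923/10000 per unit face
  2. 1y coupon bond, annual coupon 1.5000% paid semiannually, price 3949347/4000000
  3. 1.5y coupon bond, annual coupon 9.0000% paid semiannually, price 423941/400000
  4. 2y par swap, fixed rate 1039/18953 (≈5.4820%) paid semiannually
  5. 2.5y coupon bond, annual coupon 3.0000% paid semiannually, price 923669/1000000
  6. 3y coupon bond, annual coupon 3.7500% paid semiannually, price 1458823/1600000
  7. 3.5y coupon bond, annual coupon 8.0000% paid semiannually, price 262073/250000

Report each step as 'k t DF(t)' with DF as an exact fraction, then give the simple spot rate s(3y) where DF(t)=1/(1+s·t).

1 1/2 9923/10000
2 1 4863/5000
3 3/2 581/625
4 2 8961/10000
5 5/2 427/500
6 3 1619/2000
7 7/2 3991/5000
s(3y) = (1/(1619/2000) − 1)/(3) = 127/1619 ≈ 7.8443%

step 1 [0.5y] zero: DF = P = 9923/10000 ≈ 0.992300
step 2 [1y] bond c/2=3/400: DF=(3949347/4000000 − 3/400·(0.992300))/(1+3/400) = 4863/5000 ≈ 0.972600
step 3 [1.5y] bond c/2=9/200: DF=(423941/400000 − 9/200·(0.992300+0.972600))/(1+9/200) = 581/625 ≈ 0.929600
step 4 [2y] swap r/2=1039/37906: DF=(1 − 1039/37906·(0.992300+0.972600+0.929600))/(1+1039/37906) = 8961/10000 ≈ 0.896100
step 5 [2.5y] bond c/2=3/200: DF=(923669/1000000 − 3/200·(0.992300+0.972600+0.929600+0.896100))/(1+3/200) = 427/500 ≈ 0.854000
step 6 [3y] bond c/2=3/160: DF=(1458823/1600000 − 3/160·(0.992300+0.972600+0.929600+0.896100+0.854000))/(1+3/160) = 1619/2000 ≈ 0.809500
step 7 [3.5y] bond c/2=1/25: DF=(262073/250000 − 1/25·(0.992300+0.972600+0.929600+0.896100+0.854000+0.809500))/(1+1/25) = 3991/5000 ≈ 0.798200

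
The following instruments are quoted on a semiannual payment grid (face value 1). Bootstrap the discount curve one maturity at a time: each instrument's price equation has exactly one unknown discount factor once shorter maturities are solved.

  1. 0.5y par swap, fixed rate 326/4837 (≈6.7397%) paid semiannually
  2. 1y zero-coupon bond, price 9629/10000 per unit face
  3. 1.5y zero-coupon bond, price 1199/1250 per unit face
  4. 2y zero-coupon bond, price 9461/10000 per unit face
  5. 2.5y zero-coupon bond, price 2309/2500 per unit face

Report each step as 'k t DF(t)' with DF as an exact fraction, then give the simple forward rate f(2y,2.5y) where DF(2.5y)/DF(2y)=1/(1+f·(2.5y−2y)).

1 1/2 4837/5000
2 1 9629/10000
3 3/2 1199/1250
4 2 9461/10000
5 5/2 2309/2500
f(2y,2.5y) = ((9461/10000)/(2309/2500) − 1)/(1/2) = 225/4618 ≈ 4.8722%

step 1 [0.5y] swap r/2=163/4837: DF=(1 − 163/4837·(0))/(1+163/4837) = 4837/5000 ≈ 0.967400
step 2 [1y] zero: DF = P = 9629/10000 ≈ 0.962900
step 3 [1.5y] zero: DF = P = 1199/1250 ≈ 0.959200
step 4 [2y] zero: DF = P = 9461/10000 ≈ 0.946100
step 5 [2.5y] zero: DF = P = 2309/2500 ≈ 0.923600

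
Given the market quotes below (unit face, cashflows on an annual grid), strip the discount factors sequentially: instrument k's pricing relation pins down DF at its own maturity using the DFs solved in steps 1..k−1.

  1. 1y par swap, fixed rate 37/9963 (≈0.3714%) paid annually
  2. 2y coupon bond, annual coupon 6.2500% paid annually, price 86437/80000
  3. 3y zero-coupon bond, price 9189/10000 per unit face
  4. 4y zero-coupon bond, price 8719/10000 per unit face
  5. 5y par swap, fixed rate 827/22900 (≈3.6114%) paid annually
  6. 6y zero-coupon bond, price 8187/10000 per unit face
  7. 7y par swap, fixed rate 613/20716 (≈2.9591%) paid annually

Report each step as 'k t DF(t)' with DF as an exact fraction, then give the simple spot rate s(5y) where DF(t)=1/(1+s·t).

1 1 9963/10000
2 2 9583/10000
3 3 9189/10000
4 4 8719/10000
5 5 4173/5000
6 6 8187/10000
7 7 8161/10000
s(5y) = (1/(4173/5000) − 1)/(5) = 827/20865 ≈ 3.9636%

step 1 [1y] swap r/1=37/9963: DF=(1 − 37/9963·(0))/(1+37/9963) = 9963/10000 ≈ 0.996300
step 2 [2y] bond c/1=1/16: DF=(86437/80000 − 1/16·(0.996300))/(1+1/16) = 9583/10000 ≈ 0.958300
step 3 [3y] zero: DF = P = 9189/10000 ≈ 0.918900
step 4 [4y] zero: DF = P = 8719/10000 ≈ 0.871900
step 5 [5y] swap r/1=827/22900: DF=(1 − 827/22900·(0.996300+0.958300+0.918900+0.871900))/(1+827/22900) = 4173/5000 ≈ 0.834600
step 6 [6y] zero: DF = P = 8187/10000 ≈ 0.818700
step 7 [7y] swap r/1=613/20716: DF=(1 − 613/20716·(0.996300+0.958300+0.918900+0.871900+0.834600+0.818700))/(1+613/20716) = 8161/10000 ≈ 0.816100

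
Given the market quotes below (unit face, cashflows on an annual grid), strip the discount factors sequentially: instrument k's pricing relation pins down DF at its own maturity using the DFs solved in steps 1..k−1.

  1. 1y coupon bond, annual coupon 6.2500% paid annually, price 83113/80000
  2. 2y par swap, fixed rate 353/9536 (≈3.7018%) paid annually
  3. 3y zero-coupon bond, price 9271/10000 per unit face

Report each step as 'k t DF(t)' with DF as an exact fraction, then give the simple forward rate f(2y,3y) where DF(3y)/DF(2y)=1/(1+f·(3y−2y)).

step 1 [1y] bond c/1=1/16: DF=(83113/80000 − 1/16·(0))/(1+1/16) = 4889/5000 ≈ 0.977800
step 2 [2y] swap r/1=353/9536: DF=(1 − 353/9536·(0.977800))/(1+353/9536) = 4647/5000 ≈ 0.929400
step 3 [3y] zero: DF = P = 9271/10000 ≈ 0.927100

1 1 4889/5000
2 2 4647/5000
3 3 9271/10000
f(2y,3y) = ((4647/5000)/(9271/10000) − 1)/(1) = 23/9271 ≈ 0.2481%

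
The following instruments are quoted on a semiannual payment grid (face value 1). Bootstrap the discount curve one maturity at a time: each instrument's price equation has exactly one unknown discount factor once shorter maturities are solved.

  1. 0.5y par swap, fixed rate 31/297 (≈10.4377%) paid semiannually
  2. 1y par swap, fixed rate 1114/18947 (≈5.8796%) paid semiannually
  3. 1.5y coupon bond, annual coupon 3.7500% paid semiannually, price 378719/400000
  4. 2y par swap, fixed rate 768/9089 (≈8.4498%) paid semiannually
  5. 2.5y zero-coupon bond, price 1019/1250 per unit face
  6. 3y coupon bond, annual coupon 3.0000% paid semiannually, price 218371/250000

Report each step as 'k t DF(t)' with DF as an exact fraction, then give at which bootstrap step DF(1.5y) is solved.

1 1/2 594/625
2 1 9443/10000
3 3/2 1789/2000
4 2 529/625
5 5/2 1019/1250
6 3 1987/2500
DF(1.5y) is solved at step 3

step 1 [0.5y] swap r/2=31/594: DF=(1 − 31/594·(0))/(1+31/594) = 594/625 ≈ 0.950400
step 2 [1y] swap r/2=557/18947: DF=(1 − 557/18947·(0.950400))/(1+557/18947) = 9443/10000 ≈ 0.944300
step 3 [1.5y] bond c/2=3/160: DF=(378719/400000 − 3/160·(0.950400+0.944300))/(1+3/160) = 1789/2000 ≈ 0.894500
step 4 [2y] swap r/2=384/9089: DF=(1 − 384/9089·(0.950400+0.944300+0.894500))/(1+384/9089) = 529/625 ≈ 0.846400
step 5 [2.5y] zero: DF = P = 1019/1250 ≈ 0.815200
step 6 [3y] bond c/2=3/200: DF=(218371/250000 − 3/200·(0.950400+0.944300+0.894500+0.846400+0.815200))/(1+3/200) = 1987/2500 ≈ 0.794800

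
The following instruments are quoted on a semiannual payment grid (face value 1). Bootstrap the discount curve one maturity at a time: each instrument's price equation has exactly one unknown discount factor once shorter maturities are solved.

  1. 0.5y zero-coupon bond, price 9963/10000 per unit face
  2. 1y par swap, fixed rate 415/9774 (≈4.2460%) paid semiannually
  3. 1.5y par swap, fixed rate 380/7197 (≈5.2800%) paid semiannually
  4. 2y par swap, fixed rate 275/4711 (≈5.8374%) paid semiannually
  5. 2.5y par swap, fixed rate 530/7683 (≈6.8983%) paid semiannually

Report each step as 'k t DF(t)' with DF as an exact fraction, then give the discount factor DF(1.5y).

step 1 [0.5y] zero: DF = P = 9963/10000 ≈ 0.996300
step 2 [1y] swap r/2=415/19548: DF=(1 − 415/19548·(0.996300))/(1+415/19548) = 1917/2000 ≈ 0.958500
step 3 [1.5y] swap r/2=190/7197: DF=(1 − 190/7197·(0.996300+0.958500))/(1+190/7197) = 231/250 ≈ 0.924000
step 4 [2y] swap r/2=275/9422: DF=(1 − 275/9422·(0.996300+0.958500+0.924000))/(1+275/9422) = 89/100 ≈ 0.890000
step 5 [2.5y] swap r/2=265/7683: DF=(1 − 265/7683·(0.996300+0.958500+0.924000+0.890000))/(1+265/7683) = 841/1000 ≈ 0.841000

1 1/2 9963/10000
2 1 1917/2000
3 3/2 231/250
4 2 89/100
5 5/2 841/1000
DF(1.5y) = 231/250 ≈ 0.924000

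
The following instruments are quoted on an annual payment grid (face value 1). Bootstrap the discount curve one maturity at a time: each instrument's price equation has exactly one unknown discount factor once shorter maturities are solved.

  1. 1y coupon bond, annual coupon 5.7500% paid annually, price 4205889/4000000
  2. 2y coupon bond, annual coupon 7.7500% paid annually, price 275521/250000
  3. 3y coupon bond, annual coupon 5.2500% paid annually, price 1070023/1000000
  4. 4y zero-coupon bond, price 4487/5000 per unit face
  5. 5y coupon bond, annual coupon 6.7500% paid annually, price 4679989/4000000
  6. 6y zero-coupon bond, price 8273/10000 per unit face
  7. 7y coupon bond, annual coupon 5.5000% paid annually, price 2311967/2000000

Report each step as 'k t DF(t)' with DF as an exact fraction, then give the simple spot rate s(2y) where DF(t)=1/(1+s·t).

step 1 [1y] bond c/1=23/400: DF=(4205889/4000000 − 23/400·(0))/(1+23/400) = 9943/10000 ≈ 0.994300
step 2 [2y] bond c/1=31/400: DF=(275521/250000 − 31/400·(0.994300))/(1+31/400) = 9513/10000 ≈ 0.951300
step 3 [3y] bond c/1=21/400: DF=(1070023/1000000 − 21/400·(0.994300+0.951300))/(1+21/400) = 2299/2500 ≈ 0.919600
step 4 [4y] zero: DF = P = 4487/5000 ≈ 0.897400
step 5 [5y] bond c/1=27/400: DF=(4679989/4000000 − 27/400·(0.994300+0.951300+0.919600+0.897400))/(1+27/400) = 8581/10000 ≈ 0.858100
step 6 [6y] zero: DF = P = 8273/10000 ≈ 0.827300
step 7 [7y] bond c/1=11/200: DF=(2311967/2000000 − 11/200·(0.994300+0.951300+0.919600+0.897400+0.858100+0.827300))/(1+11/200) = 8117/10000 ≈ 0.811700

1 1 9943/10000
2 2 9513/10000
3 3 2299/2500
4 4 4487/5000
5 5 8581/10000
6 6 8273/10000
7 7 8117/10000
s(2y) = (1/(9513/10000) − 1)/(2) = 487/19026 ≈ 2.5597%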